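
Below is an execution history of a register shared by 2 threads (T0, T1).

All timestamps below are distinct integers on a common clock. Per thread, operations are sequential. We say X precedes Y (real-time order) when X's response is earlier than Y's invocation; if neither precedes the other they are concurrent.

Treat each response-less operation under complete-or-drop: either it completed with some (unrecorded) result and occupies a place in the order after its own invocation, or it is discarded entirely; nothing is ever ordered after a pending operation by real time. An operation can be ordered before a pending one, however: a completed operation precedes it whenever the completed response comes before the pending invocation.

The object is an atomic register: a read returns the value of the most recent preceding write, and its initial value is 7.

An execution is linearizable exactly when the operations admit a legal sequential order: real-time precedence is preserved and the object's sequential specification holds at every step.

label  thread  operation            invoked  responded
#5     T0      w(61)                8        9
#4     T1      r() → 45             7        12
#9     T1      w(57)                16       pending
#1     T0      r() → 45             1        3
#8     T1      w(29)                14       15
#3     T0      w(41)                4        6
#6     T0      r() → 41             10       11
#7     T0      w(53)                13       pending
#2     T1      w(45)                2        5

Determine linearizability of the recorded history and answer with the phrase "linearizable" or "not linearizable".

not linearizable

cut after 10 events: linearizable; cut after 11 events (#6 responds, time 11): not linearizable
real-time-consistent orders of the 5 completed operations: 3 — all fail the register replay
include/drop combinations of the 1 pending operation (#4) were all tried; none helps
take #1, #2, #3, #5, #6 (pending dropped): step 1 already fails, because #1 r() → 45 cannot occur there
take #1, #3, #2, #5, #6 (pending dropped): step 1 already fails, because #1 r() → 45 cannot occur there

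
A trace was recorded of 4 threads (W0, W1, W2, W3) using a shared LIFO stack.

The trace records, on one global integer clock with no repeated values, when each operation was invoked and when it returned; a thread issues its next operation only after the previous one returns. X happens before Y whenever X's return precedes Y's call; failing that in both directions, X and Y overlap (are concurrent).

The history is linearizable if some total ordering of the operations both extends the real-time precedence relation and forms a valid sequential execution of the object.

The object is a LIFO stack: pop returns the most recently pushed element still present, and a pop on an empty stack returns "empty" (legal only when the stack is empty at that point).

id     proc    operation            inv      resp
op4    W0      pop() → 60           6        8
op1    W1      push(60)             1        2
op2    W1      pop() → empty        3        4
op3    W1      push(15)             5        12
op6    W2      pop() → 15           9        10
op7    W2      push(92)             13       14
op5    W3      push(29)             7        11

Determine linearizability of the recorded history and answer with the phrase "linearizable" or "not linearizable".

not linearizable

the violation lands at event 4, op2's response at time 4: events 1..3 linearize, events 1..4 do not
the sole real-time-consistent order of 2 completed operations fails the LIFO stack replay
for example op1, op2 fails at step 2: op2 pop() → empty is not legal there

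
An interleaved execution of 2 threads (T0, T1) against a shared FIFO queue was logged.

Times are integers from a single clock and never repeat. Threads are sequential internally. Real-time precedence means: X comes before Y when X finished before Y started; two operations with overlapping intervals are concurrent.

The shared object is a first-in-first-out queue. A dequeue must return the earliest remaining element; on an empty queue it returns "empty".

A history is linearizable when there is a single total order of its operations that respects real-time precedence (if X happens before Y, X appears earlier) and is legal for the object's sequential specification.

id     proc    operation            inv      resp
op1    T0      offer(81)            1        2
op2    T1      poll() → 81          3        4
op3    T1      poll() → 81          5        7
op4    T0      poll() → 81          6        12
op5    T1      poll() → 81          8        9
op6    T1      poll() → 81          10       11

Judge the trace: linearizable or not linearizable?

prefix check: 1..6 passes, 1..7 fails once op3's time-7 response joins
one real-time candidate order over the 3 completed operations — the FIFO queue replay rejects it
every completion of the 1 pending operation (op4) was checked; none linearizes
take op1, op2, op3 (pending dropped): step 3 already fails, because op3 poll() → 81 cannot occur there

not linearizable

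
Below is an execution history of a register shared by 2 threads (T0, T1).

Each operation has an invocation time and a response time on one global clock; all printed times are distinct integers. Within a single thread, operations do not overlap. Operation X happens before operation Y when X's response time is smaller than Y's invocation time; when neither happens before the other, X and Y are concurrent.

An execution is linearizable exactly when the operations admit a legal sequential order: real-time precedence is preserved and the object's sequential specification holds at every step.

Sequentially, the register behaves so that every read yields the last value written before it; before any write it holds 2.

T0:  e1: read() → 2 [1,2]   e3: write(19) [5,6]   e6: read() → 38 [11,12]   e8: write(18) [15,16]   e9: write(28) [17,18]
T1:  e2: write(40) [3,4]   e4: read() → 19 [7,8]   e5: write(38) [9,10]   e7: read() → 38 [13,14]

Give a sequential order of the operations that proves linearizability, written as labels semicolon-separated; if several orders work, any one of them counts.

e1; e2; e3; e4; e5; e6; e7; e8; e9

1. e1 read() → 2, leaving value 2
2. e2 write(40), leaving value 40
3. e3 write(19), leaving value 19
4. e4 read() → 19, leaving value 19
5. e5 write(38), leaving value 38
6. e6 read() → 38, leaving value 38
7. e7 read() → 38, leaving value 38
8. e8 write(18), leaving value 18
9. e9 write(28), leaving value 28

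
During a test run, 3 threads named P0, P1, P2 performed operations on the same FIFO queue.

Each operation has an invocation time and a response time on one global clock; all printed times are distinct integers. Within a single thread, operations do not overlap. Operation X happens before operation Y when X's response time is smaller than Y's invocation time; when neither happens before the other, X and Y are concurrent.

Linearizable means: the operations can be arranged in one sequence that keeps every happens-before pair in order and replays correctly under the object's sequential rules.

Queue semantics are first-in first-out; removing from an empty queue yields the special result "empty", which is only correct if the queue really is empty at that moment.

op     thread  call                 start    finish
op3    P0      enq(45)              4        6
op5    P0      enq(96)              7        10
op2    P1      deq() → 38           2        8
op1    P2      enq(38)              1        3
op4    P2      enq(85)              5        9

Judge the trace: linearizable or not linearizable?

a witness: op1, op2, op3, op4, op5
after step 1 (op1 enq(38)): queue <38>
after step 2 (op2 deq() → 38): queue <>
after step 3 (op3 enq(45)): queue <45>
after step 4 (op4 enq(85)): queue <45,85>
after step 5 (op5 enq(96)): queue <45,85,96>

linearizable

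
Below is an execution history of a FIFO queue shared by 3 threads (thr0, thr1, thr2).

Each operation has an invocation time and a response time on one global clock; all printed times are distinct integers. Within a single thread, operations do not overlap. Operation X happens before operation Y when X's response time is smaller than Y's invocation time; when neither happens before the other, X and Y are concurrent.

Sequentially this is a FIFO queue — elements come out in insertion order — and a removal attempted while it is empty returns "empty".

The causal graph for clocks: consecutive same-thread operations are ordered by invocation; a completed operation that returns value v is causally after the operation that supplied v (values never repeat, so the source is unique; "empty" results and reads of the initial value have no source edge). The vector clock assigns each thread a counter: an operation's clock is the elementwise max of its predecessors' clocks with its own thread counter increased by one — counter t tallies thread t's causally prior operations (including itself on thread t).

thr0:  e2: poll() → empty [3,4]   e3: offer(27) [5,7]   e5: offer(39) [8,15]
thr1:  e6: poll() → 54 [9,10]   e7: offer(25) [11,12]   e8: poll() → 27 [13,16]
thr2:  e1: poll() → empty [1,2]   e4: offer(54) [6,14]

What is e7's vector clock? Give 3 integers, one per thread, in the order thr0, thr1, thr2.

no predecessors for e1 (invoked 1): thr2 increments from zero → (0, 0, 1)
no predecessors for e2 (invoked 3): thr0 increments from zero → (1, 0, 0)
e4, invoked 6, takes VC(e1)=(0, 0, 1) under max, adds 1 for thr2 → (0, 0, 2)
e3, invoked 5, takes VC(e2)=(1, 0, 0) under max, adds 1 for thr0 → (2, 0, 0)
e6, invoked 9, takes VC(e4)=(0, 0, 2) under max, adds 1 for thr1 → (0, 1, 2)
e5, invoked 8, takes VC(e3)=(2, 0, 0) under max, adds 1 for thr0 → (3, 0, 0)
e7, invoked 11, takes VC(e6)=(0, 1, 2) under max, adds 1 for thr1 → (0, 2, 2)
e8, invoked 13, takes VC(e3)=(2, 0, 0), VC(e7)=(0, 2, 2) under max, adds 1 for thr1 → (2, 3, 2)
target: VC(e7) = (0, 2, 2)

(0, 2, 2)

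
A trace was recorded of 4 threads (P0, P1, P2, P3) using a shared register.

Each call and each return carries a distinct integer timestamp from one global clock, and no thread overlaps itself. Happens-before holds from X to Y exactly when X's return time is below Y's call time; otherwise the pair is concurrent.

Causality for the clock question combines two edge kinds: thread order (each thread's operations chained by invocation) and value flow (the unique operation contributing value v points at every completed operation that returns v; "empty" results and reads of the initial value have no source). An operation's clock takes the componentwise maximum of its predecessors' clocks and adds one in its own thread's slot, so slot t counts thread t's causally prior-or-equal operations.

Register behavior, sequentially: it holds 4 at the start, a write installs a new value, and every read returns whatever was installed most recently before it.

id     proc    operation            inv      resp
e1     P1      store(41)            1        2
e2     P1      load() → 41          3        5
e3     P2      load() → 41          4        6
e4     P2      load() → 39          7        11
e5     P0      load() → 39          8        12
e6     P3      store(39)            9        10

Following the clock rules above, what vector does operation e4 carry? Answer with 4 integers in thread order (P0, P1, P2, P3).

(0, 1, 2, 1)

VC(e6, invoked at 9): no causal predecessors; +1 on P3 → (0, 0, 0, 1)
VC(e1, invoked at 1): no causal predecessors; +1 on P1 → (0, 1, 0, 0)
merge at e3 (invoked 4): VC(e1)=(0, 1, 0, 0), own-thread bump on P2 → (0, 1, 1, 0)
merge at e2 (invoked 3): VC(e1)=(0, 1, 0, 0), own-thread bump on P1 → (0, 2, 0, 0)
merge at e5 (invoked 8): VC(e6)=(0, 0, 0, 1), own-thread bump on P0 → (1, 0, 0, 1)
merge at e4 (invoked 7): VC(e3)=(0, 1, 1, 0), VC(e6)=(0, 0, 0, 1), own-thread bump on P2 → (0, 1, 2, 1)
target: VC(e4) = (0, 1, 2, 1)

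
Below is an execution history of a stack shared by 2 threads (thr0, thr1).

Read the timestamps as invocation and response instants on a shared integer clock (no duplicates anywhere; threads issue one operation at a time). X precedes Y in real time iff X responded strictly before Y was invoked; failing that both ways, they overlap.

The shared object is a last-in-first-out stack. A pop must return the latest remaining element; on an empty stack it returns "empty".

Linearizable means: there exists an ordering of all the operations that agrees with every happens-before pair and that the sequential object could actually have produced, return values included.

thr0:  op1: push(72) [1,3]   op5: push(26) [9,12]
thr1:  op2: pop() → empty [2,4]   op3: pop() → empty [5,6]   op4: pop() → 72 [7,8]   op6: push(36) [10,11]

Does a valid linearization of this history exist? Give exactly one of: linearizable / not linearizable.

events 1..5 are fine; event 6 — the response of op3 at time 6 — makes the prefix non-linearizable
no legal order exists: 2 real-time-consistent candidates over 3 completed stack operations, all rejected
sample order op1, op2, op3 stalls at step 2 — op2 pop() → empty has no legal effect
sample order op2, op1, op3 stalls at step 3 — op3 pop() → empty has no legal effect

not linearizable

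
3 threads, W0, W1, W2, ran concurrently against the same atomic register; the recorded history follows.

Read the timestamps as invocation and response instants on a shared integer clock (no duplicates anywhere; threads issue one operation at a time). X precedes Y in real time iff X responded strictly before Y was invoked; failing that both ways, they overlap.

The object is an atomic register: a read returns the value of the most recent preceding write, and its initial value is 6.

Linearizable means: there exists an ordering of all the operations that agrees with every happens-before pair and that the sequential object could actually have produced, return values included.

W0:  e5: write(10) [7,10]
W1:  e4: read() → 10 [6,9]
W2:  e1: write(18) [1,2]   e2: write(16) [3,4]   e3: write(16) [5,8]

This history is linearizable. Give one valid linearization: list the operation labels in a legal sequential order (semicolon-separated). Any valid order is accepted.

1. e1 write(18), leaving value 18
2. e2 write(16), leaving value 16
3. e3 write(16), leaving value 16
4. e5 write(10), leaving value 10
5. e4 read() → 10, leaving value 10

e1; e2; e3; e5; e4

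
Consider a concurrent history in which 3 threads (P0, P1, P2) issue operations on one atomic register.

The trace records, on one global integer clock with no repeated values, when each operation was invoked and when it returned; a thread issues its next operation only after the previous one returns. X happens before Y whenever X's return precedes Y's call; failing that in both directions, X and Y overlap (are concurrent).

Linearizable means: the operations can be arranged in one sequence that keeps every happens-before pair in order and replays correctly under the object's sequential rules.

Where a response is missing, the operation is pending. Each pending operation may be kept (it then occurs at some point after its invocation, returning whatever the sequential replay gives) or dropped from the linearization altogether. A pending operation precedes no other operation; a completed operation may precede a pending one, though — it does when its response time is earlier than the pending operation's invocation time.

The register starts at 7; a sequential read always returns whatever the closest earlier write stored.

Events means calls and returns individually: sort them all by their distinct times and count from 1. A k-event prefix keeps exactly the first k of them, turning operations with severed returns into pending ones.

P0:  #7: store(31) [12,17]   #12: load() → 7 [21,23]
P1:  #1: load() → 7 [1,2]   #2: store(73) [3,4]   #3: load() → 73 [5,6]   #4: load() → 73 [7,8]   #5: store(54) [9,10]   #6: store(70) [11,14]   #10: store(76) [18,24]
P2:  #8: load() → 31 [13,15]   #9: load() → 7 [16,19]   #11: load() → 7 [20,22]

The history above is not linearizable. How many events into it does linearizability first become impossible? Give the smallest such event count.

19

one valid order for events 1..18 is #1, #2, #3, #4, #5, #6, #7, #8:
1. #1 load() → 7, leaving value 7
2. #2 store(73), leaving value 73
3. #3 load() → 73, leaving value 73
4. #4 load() → 73, leaving value 73
5. #5 store(54), leaving value 54
6. #6 store(70), leaving value 70
7. #7 store(31), leaving value 31
8. #8 load() → 31, leaving value 31
with event 19 included (#9 responding at time 19), all real-time-consistent orders fail
completion choices over the 1 pending operation (#10) were checked; none helps
sample order #1, #2, #3, #4, #5, #6, #7, #8, #9 (pending dropped) stalls at step 9 — #9 load() → 7 has no legal effect
sample order #1, #2, #3, #4, #5, #6, #8, #7, #9 (pending dropped) stalls at step 7 — #8 load() → 31 has no legal effect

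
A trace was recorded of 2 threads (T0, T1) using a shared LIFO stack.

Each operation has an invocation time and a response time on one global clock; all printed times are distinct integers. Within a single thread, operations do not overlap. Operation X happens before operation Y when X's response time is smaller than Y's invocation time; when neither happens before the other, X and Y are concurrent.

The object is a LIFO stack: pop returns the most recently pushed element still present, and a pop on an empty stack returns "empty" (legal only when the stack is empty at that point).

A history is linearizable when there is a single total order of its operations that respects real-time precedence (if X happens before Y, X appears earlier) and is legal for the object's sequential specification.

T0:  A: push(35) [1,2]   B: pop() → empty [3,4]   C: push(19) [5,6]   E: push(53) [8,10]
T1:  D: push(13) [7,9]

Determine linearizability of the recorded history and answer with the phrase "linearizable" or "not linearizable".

not linearizable

cut after 3 events: linearizable; cut after 4 events (B responds, time 4): not linearizable
one real-time candidate order over the 2 completed operations — the LIFO stack replay rejects it
sample order A, B stalls at step 2 — B pop() → empty has no legal effect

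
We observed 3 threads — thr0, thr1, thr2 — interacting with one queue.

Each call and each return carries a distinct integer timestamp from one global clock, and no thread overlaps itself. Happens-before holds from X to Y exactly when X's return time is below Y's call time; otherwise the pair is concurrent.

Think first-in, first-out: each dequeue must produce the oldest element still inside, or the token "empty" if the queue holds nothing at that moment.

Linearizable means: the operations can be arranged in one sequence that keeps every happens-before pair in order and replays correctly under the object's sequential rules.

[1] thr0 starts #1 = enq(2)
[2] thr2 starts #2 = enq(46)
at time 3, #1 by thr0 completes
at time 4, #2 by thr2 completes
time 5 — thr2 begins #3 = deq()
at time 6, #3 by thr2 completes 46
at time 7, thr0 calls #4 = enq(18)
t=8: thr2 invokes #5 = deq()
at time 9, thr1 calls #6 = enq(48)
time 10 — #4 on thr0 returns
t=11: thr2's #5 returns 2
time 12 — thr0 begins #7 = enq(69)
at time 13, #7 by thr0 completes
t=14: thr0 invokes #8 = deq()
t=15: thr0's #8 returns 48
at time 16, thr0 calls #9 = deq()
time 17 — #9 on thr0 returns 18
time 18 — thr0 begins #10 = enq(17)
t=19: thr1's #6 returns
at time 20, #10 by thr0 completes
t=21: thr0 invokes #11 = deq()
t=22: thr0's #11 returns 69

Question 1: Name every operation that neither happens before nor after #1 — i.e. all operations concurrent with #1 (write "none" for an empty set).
#1 runs from 1 to 3; window-overlapping ops are concurrent
#2 [2,4]: concurrent
#3 [5,6]: after
#4 [7,10]: after
#5 [8,11]: after
#6 [9,19]: after
#7 [12,13]: after
#8 [14,15]: after
#9 [16,17]: after
#10 [18,20]: after
#11 [21,22]: after

#2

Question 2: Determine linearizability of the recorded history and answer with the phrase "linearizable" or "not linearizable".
one valid linearization: #2, #1, #3, #5, #6, #4, #7, #8, #9, #10, #11
after step 1 (#2 enq(46)): queue <46>
after step 2 (#1 enq(2)): queue <46,2>
after step 3 (#3 deq() → 46): queue <2>
after step 4 (#5 deq() → 2): queue <>
after step 5 (#6 enq(48)): queue <48>
after step 6 (#4 enq(18)): queue <48,18>
after step 7 (#7 enq(69)): queue <48,18,69>
after step 8 (#8 deq() → 48): queue <18,69>
after step 9 (#9 deq() → 18): queue <69>
after step 10 (#10 enq(17)): queue <69,17>
after step 11 (#11 deq() → 69): queue <17>

linearizable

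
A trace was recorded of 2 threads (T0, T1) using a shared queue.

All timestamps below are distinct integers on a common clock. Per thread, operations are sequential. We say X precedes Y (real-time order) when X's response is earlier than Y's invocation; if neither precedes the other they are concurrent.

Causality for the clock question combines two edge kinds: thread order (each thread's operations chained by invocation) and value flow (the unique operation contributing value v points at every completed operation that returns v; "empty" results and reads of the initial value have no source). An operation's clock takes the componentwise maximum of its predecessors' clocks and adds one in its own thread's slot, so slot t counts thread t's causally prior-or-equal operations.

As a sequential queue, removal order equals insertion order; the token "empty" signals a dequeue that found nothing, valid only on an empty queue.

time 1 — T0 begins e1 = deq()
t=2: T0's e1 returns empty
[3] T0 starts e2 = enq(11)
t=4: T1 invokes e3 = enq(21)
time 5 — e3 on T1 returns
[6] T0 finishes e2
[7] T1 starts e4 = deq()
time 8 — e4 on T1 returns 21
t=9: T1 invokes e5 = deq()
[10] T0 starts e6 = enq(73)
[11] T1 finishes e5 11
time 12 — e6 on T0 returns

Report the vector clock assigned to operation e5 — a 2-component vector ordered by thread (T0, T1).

e3, invoked 4, has no incoming edges; only T1's bump applies → (0, 1)
e1, invoked 1, has no incoming edges; only T0's bump applies → (1, 0)
merge at e4 (invoked 7): VC(e3)=(0, 1), own-thread bump on T1 → (0, 2)
merge at e2 (invoked 3): VC(e1)=(1, 0), own-thread bump on T0 → (2, 0)
merge at e6 (invoked 10): VC(e2)=(2, 0), own-thread bump on T0 → (3, 0)
merge at e5 (invoked 9): VC(e2)=(2, 0), VC(e4)=(0, 2), own-thread bump on T1 → (2, 3)
target: VC(e5) = (2, 3)

(2, 3)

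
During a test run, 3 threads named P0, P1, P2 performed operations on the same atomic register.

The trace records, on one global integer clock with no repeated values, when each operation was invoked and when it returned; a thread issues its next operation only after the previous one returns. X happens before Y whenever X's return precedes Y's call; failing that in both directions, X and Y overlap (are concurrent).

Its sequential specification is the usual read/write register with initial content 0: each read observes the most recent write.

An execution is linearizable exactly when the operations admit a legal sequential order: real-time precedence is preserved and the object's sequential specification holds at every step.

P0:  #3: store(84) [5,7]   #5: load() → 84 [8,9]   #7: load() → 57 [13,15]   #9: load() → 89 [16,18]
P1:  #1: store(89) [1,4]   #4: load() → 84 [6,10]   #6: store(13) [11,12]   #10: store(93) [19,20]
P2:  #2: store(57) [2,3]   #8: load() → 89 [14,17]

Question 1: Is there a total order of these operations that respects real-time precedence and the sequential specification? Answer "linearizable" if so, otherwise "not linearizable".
events 1..14 are fine; event 15 — the response of #7 at time 15 — makes the prefix non-linearizable
every one of the 6 real-time-consistent orders over 7 completed atomic register ops fails the sequential spec
no escape via the 1 pending operation (#8): every completion choice fails
take #1, #2, #3, #4, #5, #6, #7 (pending dropped): step 7 already fails, because #7 load() → 57 cannot occur there
take #1, #2, #3, #5, #4, #6, #7 (pending dropped): step 7 already fails, because #7 load() → 57 cannot occur there

not linearizable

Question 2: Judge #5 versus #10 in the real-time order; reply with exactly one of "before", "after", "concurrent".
Answer: before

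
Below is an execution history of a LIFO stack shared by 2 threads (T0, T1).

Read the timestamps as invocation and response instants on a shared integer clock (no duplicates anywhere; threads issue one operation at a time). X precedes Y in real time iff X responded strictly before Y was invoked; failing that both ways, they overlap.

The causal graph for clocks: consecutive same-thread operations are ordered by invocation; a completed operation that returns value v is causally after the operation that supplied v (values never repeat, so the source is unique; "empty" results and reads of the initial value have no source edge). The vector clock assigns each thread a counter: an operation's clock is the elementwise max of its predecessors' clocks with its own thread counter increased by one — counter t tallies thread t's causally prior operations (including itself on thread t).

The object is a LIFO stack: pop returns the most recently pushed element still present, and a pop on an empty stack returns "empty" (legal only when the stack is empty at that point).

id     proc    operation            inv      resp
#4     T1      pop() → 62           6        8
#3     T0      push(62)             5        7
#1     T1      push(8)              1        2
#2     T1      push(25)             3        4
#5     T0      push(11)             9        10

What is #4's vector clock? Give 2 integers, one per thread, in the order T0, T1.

root op #1, invoked 1: fresh clock plus T1's own tick → (0, 1)
root op #3, invoked 5: fresh clock plus T0's own tick → (1, 0)
merge at #2 (invoked 3): VC(#1)=(0, 1), own-thread bump on T1 → (0, 2)
merge at #5 (invoked 9): VC(#3)=(1, 0), own-thread bump on T0 → (2, 0)
merge at #4 (invoked 6): VC(#2)=(0, 2), VC(#3)=(1, 0), own-thread bump on T1 → (1, 3)
target: VC(#4) = (1, 3)

(1, 3)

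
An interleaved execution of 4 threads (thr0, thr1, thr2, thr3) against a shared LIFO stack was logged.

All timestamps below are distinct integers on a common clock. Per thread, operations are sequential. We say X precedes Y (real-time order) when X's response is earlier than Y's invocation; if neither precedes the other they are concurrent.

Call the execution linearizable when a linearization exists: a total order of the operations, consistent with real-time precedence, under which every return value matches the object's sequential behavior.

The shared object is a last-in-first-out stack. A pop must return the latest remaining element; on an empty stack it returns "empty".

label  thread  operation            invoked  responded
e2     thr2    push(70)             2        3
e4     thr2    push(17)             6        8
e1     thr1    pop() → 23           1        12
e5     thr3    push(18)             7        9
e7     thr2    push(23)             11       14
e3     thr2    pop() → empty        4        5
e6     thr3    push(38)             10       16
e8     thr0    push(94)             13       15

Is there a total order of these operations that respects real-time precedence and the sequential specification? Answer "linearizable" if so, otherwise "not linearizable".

the violation lands at event 12, e1's response at time 12: events 1..11 linearize, events 1..12 do not
all 10 real-time-respecting orders fail — 5 completed LIFO stack operations, no legal replay
including or dropping the 2 pending operations (e6, e7) in any combination fails
e.g. e1, e2, e3, e4, e5 (pending dropped): illegal at step 1, since e1 pop() → 23 cannot apply there
e.g. e1, e2, e3, e5, e4 (pending dropped): illegal at step 1, since e1 pop() → 23 cannot apply there

not linearizable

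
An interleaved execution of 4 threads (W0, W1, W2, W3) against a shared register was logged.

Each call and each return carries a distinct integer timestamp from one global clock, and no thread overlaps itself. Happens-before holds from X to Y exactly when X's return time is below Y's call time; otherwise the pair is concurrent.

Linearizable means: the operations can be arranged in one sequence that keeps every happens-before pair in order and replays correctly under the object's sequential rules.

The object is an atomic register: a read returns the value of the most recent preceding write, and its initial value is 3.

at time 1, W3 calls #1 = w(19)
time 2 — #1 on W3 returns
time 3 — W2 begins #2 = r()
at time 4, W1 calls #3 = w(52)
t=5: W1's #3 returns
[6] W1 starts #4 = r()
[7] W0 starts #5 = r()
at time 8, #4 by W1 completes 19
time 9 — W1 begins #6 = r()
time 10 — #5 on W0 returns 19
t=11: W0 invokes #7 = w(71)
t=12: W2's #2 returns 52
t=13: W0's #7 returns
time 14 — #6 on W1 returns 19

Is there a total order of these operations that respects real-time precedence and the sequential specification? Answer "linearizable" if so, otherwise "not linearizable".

cut after 7 events: linearizable; cut after 8 events (#4 responds, time 8): not linearizable
a single order respects real time; the 3 completed register operations fail replay along it
include/drop combinations of the 2 pending operations (#2, #5) were all tried; none helps
sample order #1, #3, #4 (pending dropped) stalls at step 3 — #4 r() → 19 has no legal effect

not linearizable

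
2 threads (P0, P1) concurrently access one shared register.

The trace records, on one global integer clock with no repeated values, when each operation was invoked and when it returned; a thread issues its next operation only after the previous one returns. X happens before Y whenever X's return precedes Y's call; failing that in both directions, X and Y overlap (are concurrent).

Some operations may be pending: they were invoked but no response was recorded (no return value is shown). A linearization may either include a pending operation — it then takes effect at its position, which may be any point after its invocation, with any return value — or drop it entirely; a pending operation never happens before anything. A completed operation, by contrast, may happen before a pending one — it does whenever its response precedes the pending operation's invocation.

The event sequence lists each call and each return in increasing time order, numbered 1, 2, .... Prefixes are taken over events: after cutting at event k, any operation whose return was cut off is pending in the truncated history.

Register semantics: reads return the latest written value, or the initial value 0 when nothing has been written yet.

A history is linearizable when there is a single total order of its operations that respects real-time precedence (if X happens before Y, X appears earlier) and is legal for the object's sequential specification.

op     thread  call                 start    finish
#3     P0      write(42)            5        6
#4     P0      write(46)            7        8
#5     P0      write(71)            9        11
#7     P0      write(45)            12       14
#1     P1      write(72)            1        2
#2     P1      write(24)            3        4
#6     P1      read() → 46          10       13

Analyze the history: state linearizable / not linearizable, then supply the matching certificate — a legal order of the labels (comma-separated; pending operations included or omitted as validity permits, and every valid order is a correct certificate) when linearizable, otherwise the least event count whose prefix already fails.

step 1: #1 write(72) — value 72
step 2: #2 write(24) — value 24
step 3: #3 write(42) — value 42
step 4: #4 write(46) — value 46
step 5: #6 read() → 46 — value 46
step 6: #5 write(71) — value 71
step 7: #7 write(45) — value 45

linearizable — witness: #1, #2, #3, #4, #6, #5, #7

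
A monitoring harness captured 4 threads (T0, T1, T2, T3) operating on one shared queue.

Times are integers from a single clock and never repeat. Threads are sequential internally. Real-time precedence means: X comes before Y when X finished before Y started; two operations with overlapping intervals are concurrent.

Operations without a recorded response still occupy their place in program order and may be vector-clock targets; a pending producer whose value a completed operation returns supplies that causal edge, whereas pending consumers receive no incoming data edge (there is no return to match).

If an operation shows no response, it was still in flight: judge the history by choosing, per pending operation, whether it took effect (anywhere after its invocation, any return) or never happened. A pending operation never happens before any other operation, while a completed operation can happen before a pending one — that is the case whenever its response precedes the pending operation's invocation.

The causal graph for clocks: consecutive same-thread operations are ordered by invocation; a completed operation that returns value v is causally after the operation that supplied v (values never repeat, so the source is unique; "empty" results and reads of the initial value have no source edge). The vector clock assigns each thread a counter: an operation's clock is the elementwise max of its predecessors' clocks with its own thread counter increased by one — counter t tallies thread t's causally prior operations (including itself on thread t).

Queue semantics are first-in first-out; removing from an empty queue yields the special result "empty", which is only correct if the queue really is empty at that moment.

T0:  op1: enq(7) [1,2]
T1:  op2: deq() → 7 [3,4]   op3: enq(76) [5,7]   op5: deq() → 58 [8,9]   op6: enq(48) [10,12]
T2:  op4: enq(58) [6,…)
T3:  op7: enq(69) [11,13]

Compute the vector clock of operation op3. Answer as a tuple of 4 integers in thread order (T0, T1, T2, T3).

op7 (invocation 11): nothing precedes it; T3's component alone gives (0, 0, 0, 1)
op4 (invocation 6): nothing precedes it; T2's component alone gives (0, 0, 1, 0)
op1 (invocation 1): nothing precedes it; T0's component alone gives (1, 0, 0, 0)
op2, invoked 3, takes VC(op1)=(1, 0, 0, 0) under max, adds 1 for T1 → (1, 1, 0, 0)
op3, invoked 5, takes VC(op2)=(1, 1, 0, 0) under max, adds 1 for T1 → (1, 2, 0, 0)
op5, invoked 8, takes VC(op3)=(1, 2, 0, 0), VC(op4)=(0, 0, 1, 0) under max, adds 1 for T1 → (1, 3, 1, 0)
op6, invoked 10, takes VC(op5)=(1, 3, 1, 0) under max, adds 1 for T1 → (1, 4, 1, 0)
target: VC(op3) = (1, 2, 0, 0)

(1, 2, 0, 0)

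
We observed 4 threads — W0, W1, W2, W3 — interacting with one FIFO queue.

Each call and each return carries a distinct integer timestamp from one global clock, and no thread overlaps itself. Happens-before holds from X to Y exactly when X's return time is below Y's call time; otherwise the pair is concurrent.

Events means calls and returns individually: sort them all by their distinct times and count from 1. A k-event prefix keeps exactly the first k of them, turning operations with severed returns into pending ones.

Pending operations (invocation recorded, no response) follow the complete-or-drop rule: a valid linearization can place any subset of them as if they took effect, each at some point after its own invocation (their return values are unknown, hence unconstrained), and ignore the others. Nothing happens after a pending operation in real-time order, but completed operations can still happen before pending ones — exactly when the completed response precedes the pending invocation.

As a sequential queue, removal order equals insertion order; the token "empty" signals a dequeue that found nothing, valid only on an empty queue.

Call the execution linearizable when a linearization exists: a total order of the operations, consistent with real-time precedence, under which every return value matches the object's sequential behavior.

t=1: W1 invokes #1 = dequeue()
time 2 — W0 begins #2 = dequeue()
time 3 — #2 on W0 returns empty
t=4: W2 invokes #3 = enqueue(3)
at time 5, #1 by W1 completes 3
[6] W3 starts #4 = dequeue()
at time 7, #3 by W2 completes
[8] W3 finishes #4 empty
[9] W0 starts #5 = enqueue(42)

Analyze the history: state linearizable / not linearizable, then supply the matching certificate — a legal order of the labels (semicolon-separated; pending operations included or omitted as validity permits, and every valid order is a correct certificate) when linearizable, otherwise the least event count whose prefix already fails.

linearizable — witness: #2; #3; #1; #4

1. #2 dequeue() → empty, leaving queue <>
2. #3 enqueue(3), leaving queue <3>
3. #1 dequeue() → 3, leaving queue <>
4. #4 dequeue() → empty, leaving queue <>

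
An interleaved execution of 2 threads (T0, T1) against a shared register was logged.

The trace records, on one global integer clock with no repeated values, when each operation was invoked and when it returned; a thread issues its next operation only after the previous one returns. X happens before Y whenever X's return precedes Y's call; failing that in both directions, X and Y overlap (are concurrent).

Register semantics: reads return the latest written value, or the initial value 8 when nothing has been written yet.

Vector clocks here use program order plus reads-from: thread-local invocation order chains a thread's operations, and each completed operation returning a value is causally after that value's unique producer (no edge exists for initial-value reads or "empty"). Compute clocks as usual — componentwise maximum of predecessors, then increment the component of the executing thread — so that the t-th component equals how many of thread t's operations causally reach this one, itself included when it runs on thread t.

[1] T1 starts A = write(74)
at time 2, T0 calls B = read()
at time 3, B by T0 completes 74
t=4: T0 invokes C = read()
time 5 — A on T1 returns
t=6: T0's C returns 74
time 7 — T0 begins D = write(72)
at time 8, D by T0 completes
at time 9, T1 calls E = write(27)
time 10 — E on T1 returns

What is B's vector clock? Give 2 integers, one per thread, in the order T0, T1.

(1, 1)

A, invoked 1, has no incoming edges; only T1's bump applies → (0, 1)
VC(E, invoked at 9): max of VC(A)=(0, 1), then +1 on thread T1 → (0, 2)
VC(B, invoked at 2): max of VC(A)=(0, 1), then +1 on thread T0 → (1, 1)
VC(C, invoked at 4): max of VC(A)=(0, 1), VC(B)=(1, 1), then +1 on thread T0 → (2, 1)
VC(D, invoked at 7): max of VC(C)=(2, 1), then +1 on thread T0 → (3, 1)
target: VC(B) = (1, 1)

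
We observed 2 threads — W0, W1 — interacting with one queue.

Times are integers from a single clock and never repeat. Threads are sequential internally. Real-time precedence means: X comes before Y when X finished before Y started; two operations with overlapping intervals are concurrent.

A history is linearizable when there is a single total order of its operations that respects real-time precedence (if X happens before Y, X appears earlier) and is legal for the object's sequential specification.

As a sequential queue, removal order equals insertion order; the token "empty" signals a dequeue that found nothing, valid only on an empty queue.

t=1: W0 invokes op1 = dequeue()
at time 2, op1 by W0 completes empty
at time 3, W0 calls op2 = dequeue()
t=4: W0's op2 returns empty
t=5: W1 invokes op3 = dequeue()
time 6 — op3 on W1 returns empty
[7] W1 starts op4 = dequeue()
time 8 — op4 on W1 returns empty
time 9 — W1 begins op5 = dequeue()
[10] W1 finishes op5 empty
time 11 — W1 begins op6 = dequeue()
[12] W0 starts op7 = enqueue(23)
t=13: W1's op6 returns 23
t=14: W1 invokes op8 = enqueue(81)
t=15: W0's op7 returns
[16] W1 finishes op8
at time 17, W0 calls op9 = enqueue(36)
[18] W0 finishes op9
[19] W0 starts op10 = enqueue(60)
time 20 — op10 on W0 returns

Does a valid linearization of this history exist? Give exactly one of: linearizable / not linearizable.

linearizable

witness order: op1, op2, op3, op4, op5, op7, op6, op8, op9, op10
after step 1 (op1 dequeue() → empty): queue <>
after step 2 (op2 dequeue() → empty): queue <>
after step 3 (op3 dequeue() → empty): queue <>
after step 4 (op4 dequeue() → empty): queue <>
after step 5 (op5 dequeue() → empty): queue <>
after step 6 (op7 enqueue(23)): queue <23>
after step 7 (op6 dequeue() → 23): queue <>
after step 8 (op8 enqueue(81)): queue <81>
after step 9 (op9 enqueue(36)): queue <81,36>
after step 10 (op10 enqueue(60)): queue <81,36,60>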